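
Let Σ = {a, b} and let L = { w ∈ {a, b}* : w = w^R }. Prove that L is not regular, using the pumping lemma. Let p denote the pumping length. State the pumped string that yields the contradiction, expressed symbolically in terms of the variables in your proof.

Assume L is regular. Let p be the pumping length given by the pumping lemma.
Take w = a^p b a^p, a palindrome of length 2p+1 ≥ p.
By the pumping lemma, w = xyz with |xy| ≤ p and |y| ≥ 1.
Since the first p symbols of w are all a's and |xy| ≤ p, y lies entirely in the leading a-block: y = a^k for some k with 1 ≤ k ≤ p.
Pump with i = 2: xy^2z = a^{p+k} b a^p. Its reverse is a^p b a^{p+k}, which differs from xy^2z since k ≥ 1. So xy^2z is not a palindrome and xy^2z ∉ L.
This contradicts the pumping lemma, so L is not regular.

a^{p+k} b a^p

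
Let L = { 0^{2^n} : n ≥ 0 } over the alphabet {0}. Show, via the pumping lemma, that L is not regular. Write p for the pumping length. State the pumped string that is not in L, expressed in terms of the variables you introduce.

Assume L is regular. Let p be the pumping length given by the pumping lemma.
Take w = 0^{2^p} ∈ L with |w| = 2^p ≥ p.
Write w = xyz as guaranteed by the lemma, with |xy| ≤ p and y is nonempty.
Then y = 0^k for some k with 1 ≤ k ≤ p.
Pump with i = 2: xy^2z = 0^{2^p+k}. Since 1 ≤ k ≤ p < 2^p, we have 2^p < 2^p+k < 2^{p+1}, so 2^p+k is not a power of 2. So xy^2z ∉ L.
This is a contradiction; hence L is not regular.

0^{2^p+k}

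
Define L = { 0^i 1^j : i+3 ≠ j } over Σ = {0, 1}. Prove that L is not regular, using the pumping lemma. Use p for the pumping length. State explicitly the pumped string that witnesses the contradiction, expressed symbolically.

Toward a contradiction, assume L is regular with pumping length p.
Choose w = 0^p 1^{p+p!+3}. Since p ≠ (p+p!+3)-3 = p+p!, w ∈ L; and |w| ≥ p.
Write w = xyz as guaranteed by the lemma, with |xy| ≤ p and y is nonempty.
Because |xy| ≤ p and w begins with p copies of 0, we have y = 0^k with 1 ≤ k ≤ p.
Since 1 ≤ k ≤ p, k divides p!; set t = 1 + p!/k. Then xy^t z has p + (p!/k)·k = p + p! copies of 0. Now the 0-count is p+p! and (1-count)-3 = (p+p!+3)-3 = p+p!, so i+3 ≠ j fails. So xy^t z = 0^{p+p!} 1^{p+p!+3} ∉ L.
Contradiction. Therefore L is not regular.

0^{p+p!} 1^{p+p!+3}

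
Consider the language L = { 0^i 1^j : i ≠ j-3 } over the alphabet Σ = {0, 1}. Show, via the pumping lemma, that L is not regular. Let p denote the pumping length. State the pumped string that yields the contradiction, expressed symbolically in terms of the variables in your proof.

Toward a contradiction, assume L is regular with pumping length p.
Choose w = 0^p 1^{p+p!+3}. Since p ≠ (p+p!+3)-3 = p+p!, w ∈ L; and |w| ≥ p.
By the pumping lemma, w = xyz with |xy| ≤ p and |y| ≥ 1.
The first p characters of w are 0's, so xy (and hence y) consists only of 0's. Write y = 0^k, 1 ≤ k ≤ p.
Since 1 ≤ k ≤ p, k divides p!; set t = 1 + p!/k. Then xy^t z has p + (p!/k)·k = p + p! copies of 0. Now the 0-count is p+p! and (1-count)-3 = (p+p!+3)-3 = p+p!, so i ≠ j-3 fails. So xy^t z = 0^{p+p!} 1^{p+p!+3} ∉ L.
Contradiction. Therefore L is not regular.

0^{p+p!} 1^{p+p!+3}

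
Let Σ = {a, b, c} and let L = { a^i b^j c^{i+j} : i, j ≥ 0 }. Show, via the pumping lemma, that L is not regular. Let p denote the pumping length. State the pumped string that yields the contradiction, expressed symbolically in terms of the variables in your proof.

Toward a contradiction, assume L is regular with pumping length p.
Take w = a^p b^p c^{2p} ∈ L (with i=j=p, i+j=2p), |w| = 4p ≥ p.
Write w = xyz as guaranteed by the lemma, with |xy| ≤ p and y is nonempty.
Because |xy| ≤ p and w begins with p copies of a, we have y = a^k with 1 ≤ k ≤ p.
Consider xy^2z = a^{p+k} b^p c^{2p}. Now the a- and b-counts sum to 2p+k, but the c-count is 2p ≠ 2p+k. So xy^2z ∉ L.
This is a contradiction; hence L is not regular.

a^{p+k} b^p c^{2p}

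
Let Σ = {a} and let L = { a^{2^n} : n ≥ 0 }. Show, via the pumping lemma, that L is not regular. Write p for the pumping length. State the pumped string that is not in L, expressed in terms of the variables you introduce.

a^{2^p+k}

Suppose for contradiction that L is regular, and let p be the pumping length.
Take w = a^{2^p} ∈ L with |w| = 2^p ≥ p.
Write w = xyz as guaranteed by the lemma, with |xy| ≤ p and |y| > 0.
Then y = a^k for some k with 1 ≤ k ≤ p.
Pump with i = 2: xy^2z = a^{2^p+k}. Since 1 ≤ k ≤ p < 2^p, we have 2^p < 2^p+k < 2^{p+1}, so 2^p+k is not a power of 2. So xy^2z ∉ L.
Contradiction. Therefore L is not regular.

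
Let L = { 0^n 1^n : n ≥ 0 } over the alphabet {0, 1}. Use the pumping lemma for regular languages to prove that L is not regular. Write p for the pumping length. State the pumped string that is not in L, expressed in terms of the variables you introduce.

0^{p+k} 1^p

Assume L is regular; let p be its pumping constant.
Choose w = 0^p 1^p, which is in L with |w| = 2p ≥ p.
By the pumping lemma, w = xyz with |xy| ≤ p and |y| ≥ 1.
Since the first p symbols of w are all 0's and |xy| ≤ p, y lies entirely in the leading 0-block: y = 0^k for some k with 1 ≤ k ≤ p.
Pump with i = 2: xy^2z = 0^{p+k} 1^p. For this to lie in L we would need p = p+k, which forces k = 0. But k ≥ 1, so xy^2z ∉ L.
This is a contradiction; hence L is not regular.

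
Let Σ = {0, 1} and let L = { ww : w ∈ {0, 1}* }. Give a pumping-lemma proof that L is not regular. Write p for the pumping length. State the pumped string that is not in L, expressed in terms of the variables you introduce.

Assume L is regular; let p be its pumping constant.
Take w = 0^p 1^p 0^p 1^p = uu where u = 0^p1^p; then w ∈ L and |w| = 4p ≥ p.
By the pumping lemma, w = xyz with |xy| ≤ p and |y| ≥ 1.
Since the first p symbols of w are all 0's and |xy| ≤ p, y lies entirely in the leading 0-block: y = 0^k for some k with 1 ≤ k ≤ p.
Pump with i = 2: xy^2z = 0^{p+k} 1^p 0^p 1^p, of length 4p+k. Suppose this equals vv. The string starts with 0 and ends with 1, so v does too; thus the boundary between the two copies of v is a 1→0 transition. There is exactly one such transition, at position 2p+k, so |v| = 2p+k and |vv| = 4p+2k ≠ 4p+k since k ≥ 1. So xy^2z ∉ L.
This is a contradiction; hence L is not regular.

0^{p+k} 1^p 0^p 1^p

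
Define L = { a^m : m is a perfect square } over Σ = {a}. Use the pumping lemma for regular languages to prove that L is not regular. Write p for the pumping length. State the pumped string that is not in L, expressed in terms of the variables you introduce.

Toward a contradiction, assume L is regular with pumping length p.
Take w = a^{p²} ∈ L with |w| = p² ≥ p.
The pumping lemma gives a decomposition w = xyz where |xy| ≤ p and |y| > 0.
Then y = a^k for some k with 1 ≤ k ≤ p.
Pump with i = 2: xy^2z = a^{p²+k}. Since 1 ≤ k ≤ p, p² < p²+k ≤ p²+p < (p+1)², so p²+k lies strictly between consecutive squares and is not a perfect square. So xy^2z ∉ L.
This is a contradiction; hence L is not regular.

a^{p²+k}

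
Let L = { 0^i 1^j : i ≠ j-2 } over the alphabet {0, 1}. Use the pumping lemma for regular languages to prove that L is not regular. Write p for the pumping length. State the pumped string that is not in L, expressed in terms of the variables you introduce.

0^{p+p!} 1^{p+p!+2}

Assume L is regular. Let p be the pumping length given by the pumping lemma.
Choose w = 0^p 1^{p+p!+2}. Since p ≠ (p+p!+2)-2 = p+p!, w ∈ L; and |w| ≥ p.
Write w = xyz as guaranteed by the lemma, with |xy| ≤ p and |y| > 0.
Since the first p symbols of w are all 0's and |xy| ≤ p, y lies entirely in the leading 0-block: y = 0^k for some k with 1 ≤ k ≤ p.
Since 1 ≤ k ≤ p, k divides p!; set t = 1 + p!/k. Then xy^t z has p + (p!/k)·k = p + p! copies of 0. Now the 0-count is p+p! and (1-count)-2 = (p+p!+2)-2 = p+p!, so i ≠ j-2 fails. So xy^t z = 0^{p+p!} 1^{p+p!+2} ∉ L.
Contradiction. Therefore L is not regular.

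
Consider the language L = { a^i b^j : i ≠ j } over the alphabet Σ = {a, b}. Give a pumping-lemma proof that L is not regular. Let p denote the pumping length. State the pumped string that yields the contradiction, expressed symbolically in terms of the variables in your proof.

Assume L is regular; let p be its pumping constant.
Choose w = a^p b^{p+p!}. Since p ≠ p+p!, w ∈ L; and |w| ≥ p.
By the pumping lemma, w = xyz with |xy| ≤ p and |y| ≥ 1.
Since the first p symbols of w are all a's and |xy| ≤ p, y lies entirely in the leading a-block: y = a^k for some k with 1 ≤ k ≤ p.
Since 1 ≤ k ≤ p, k divides p!; set t = 1 + p!/k. Then xy^t z has p + (p!/k)·k = p + p! copies of a. Now the a-count equals the b-count, so i ≠ j fails. So xy^t z = a^{p+p!} b^{p+p!} ∉ L.
This is a contradiction; hence L is not regular.

a^{p+p!} b^{p+p!}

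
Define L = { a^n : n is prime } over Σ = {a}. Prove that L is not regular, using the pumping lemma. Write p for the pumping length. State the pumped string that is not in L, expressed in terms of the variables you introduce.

Suppose for contradiction that L is regular, and let p be the pumping length.
Let q be a prime with q ≥ p+2 (infinitely many primes exist), and take w = a^q ∈ L with |w| = q ≥ p.
The pumping lemma gives a decomposition w = xyz where |xy| ≤ p and |y| ≥ 1.
Then y = a^k for some k with 1 ≤ k ≤ p.
Since 1 ≤ k ≤ p, |xz| = q-k. Pump with i = q+1: |xy^{q+1}z| = (q-k)+(q+1)k = q+qk = q(1+k), which is composite (both factors ≥ 2). So xy^{q+1}z = a^{q(1+k)} ∉ L.
This contradicts the pumping lemma, so L is not regular.

a^{q(1+k)}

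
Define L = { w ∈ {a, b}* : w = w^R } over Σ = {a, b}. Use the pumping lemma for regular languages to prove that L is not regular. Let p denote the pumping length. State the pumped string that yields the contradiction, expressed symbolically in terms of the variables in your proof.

Toward a contradiction, assume L is regular with pumping length p.
Take w = a^p b a^p, a palindrome of length 2p+1 ≥ p.
By the pumping lemma, w = xyz with |xy| ≤ p and y is nonempty.
The first p characters of w are a's, so xy (and hence y) consists only of a's. Write y = a^k, 1 ≤ k ≤ p.
Pump with i = 2: xy^2z = a^{p+k} b a^p. Its reverse is a^p b a^{p+k}, which differs from xy^2z since k ≥ 1. So xy^2z is not a palindrome and xy^2z ∉ L.
This contradicts the pumping lemma, so L is not regular.

a^{p+k} b a^p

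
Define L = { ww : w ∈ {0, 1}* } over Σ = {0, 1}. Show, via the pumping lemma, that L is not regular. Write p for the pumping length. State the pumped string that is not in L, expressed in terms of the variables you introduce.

Assume L is regular. Let p be the pumping length given by the pumping lemma.
Take w = 0^p 1^p 0^p 1^p = uu where u = 0^p1^p; then w ∈ L and |w| = 4p ≥ p.
By the pumping lemma, w = xyz with |xy| ≤ p and |y| > 0.
The first p characters of w are 0's, so xy (and hence y) consists only of 0's. Write y = 0^k, 1 ≤ k ≤ p.
Pump with i = 2: xy^2z = 0^{p+k} 1^p 0^p 1^p, of length 4p+k. Suppose this equals vv. The string starts with 0 and ends with 1, so v does too; thus the boundary between the two copies of v is a 1→0 transition. There is exactly one such transition, at position 2p+k, so |v| = 2p+k and |vv| = 4p+2k ≠ 4p+k since k ≥ 1. So xy^2z ∉ L.
Contradiction. Therefore L is not regular.

0^{p+k} 1^p 0^p 1^p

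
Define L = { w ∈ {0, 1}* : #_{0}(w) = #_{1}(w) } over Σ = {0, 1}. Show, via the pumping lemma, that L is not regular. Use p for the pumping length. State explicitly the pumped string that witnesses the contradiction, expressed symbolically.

Assume L is regular; let p be its pumping constant.
Choose w = 0^p 1^p ∈ L with |w| = 2p ≥ p.
By the pumping lemma, w = xyz with |xy| ≤ p and y is nonempty.
The first p characters of w are 0's, so xy (and hence y) consists only of 0's. Write y = 0^k, 1 ≤ k ≤ p.
Pump with i = 2: xy^2z = 0^{p+k} 1^p has p+k occurrences of 0 but only p of 1. Since k ≥ 1 the counts differ, so xy^2z ∉ L.
Contradiction. Therefore L is not regular.

0^{p+k} 1^p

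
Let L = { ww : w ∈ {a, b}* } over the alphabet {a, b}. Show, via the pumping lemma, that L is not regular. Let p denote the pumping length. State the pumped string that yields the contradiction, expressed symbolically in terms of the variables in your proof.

Assume L is regular. Let p be the pumping length given by the pumping lemma.
Take w = a^p b^p a^p b^p = uu where u = a^pb^p; then w ∈ L and |w| = 4p ≥ p.
Write w = xyz as guaranteed by the lemma, with |xy| ≤ p and |y| > 0.
Because |xy| ≤ p and w begins with p copies of a, we have y = a^k with 1 ≤ k ≤ p.
Pump with i = 2: xy^2z = a^{p+k} b^p a^p b^p, of length 4p+k. Suppose this equals vv. The string starts with a and ends with b, so v does too; thus the boundary between the two copies of v is a b→a transition. There is exactly one such transition, at position 2p+k, so |v| = 2p+k and |vv| = 4p+2k ≠ 4p+k since k ≥ 1. So xy^2z ∉ L.
This is a contradiction; hence L is not regular.

a^{p+k} b^p a^p b^p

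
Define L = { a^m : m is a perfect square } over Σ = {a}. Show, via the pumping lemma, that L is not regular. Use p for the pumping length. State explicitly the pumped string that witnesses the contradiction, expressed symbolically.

a^{p²+k}

Toward a contradiction, assume L is regular with pumping length p.
Take w = a^{p²} ∈ L with |w| = p² ≥ p.
Write w = xyz as guaranteed by the lemma, with |xy| ≤ p and |y| ≥ 1.
Then y = a^k for some k with 1 ≤ k ≤ p.
Pump with i = 2: xy^2z = a^{p²+k}. Since 1 ≤ k ≤ p, p² < p²+k ≤ p²+p < (p+1)², so p²+k lies strictly between consecutive squares and is not a perfect square. So xy^2z ∉ L.
This contradicts the pumping lemma, so L is not regular.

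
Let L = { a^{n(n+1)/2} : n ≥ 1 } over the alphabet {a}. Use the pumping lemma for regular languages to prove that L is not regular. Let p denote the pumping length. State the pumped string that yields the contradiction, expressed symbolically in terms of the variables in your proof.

a^{p(p+1)/2+k}

Suppose for contradiction that L is regular, and let p be the pumping length.
Take w = a^{p(p+1)/2} ∈ L with |w| = p(p+1)/2 ≥ p.
By the pumping lemma, w = xyz with |xy| ≤ p and |y| ≥ 1.
Then y = a^k for some k with 1 ≤ k ≤ p.
Pump with i = 2: xy^2z = a^{p(p+1)/2+k}. Since 1 ≤ k ≤ p, p(p+1)/2 < p(p+1)/2+k ≤ p(p+1)/2+p < (p+1)(p+2)/2, so p(p+1)/2+k is strictly between consecutive triangular numbers. So xy^2z ∉ L.
Contradiction. Therefore L is not regular.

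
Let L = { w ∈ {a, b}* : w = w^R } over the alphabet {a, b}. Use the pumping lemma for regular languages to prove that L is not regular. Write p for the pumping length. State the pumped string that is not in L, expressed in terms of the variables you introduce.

a^{p+k} b a^p

Toward a contradiction, assume L is regular with pumping length p.
Take w = a^p b a^p, a palindrome of length 2p+1 ≥ p.
The pumping lemma gives a decomposition w = xyz where |xy| ≤ p and y is nonempty.
The first p characters of w are a's, so xy (and hence y) consists only of a's. Write y = a^k, 1 ≤ k ≤ p.
Pump with i = 2: xy^2z = a^{p+k} b a^p. Its reverse is a^p b a^{p+k}, which differs from xy^2z since k ≥ 1. So xy^2z is not a palindrome and xy^2z ∉ L.
This contradicts the pumping lemma, so L is not regular.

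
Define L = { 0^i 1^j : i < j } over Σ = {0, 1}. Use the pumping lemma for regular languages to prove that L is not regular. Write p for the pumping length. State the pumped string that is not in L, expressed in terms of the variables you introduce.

0^{p+k} 1^{p+1}

Suppose for contradiction that L is regular, and let p be the pumping length.
Choose w = 0^p 1^{p+1} ∈ L, with |w| = 2p+1 ≥ p.
By the pumping lemma, w = xyz with |xy| ≤ p and |y| > 0.
The first p characters of w are 0's, so xy (and hence y) consists only of 0's. Write y = 0^k, 1 ≤ k ≤ p.
Consider xy^2z = 0^{p+k} 1^{p+1}. Since k ≥ 1, the 0-count p+k is at least p+1, so i < j fails; thus xy^2z ∉ L.
This is a contradiction; hence L is not regular.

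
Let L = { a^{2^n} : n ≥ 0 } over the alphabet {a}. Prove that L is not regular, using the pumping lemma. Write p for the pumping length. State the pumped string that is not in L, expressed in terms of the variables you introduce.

a^{2^p+k}

Assume L is regular. Let p be the pumping length given by the pumping lemma.
Take w = a^{2^p} ∈ L with |w| = 2^p ≥ p.
The pumping lemma gives a decomposition w = xyz where |xy| ≤ p and y is nonempty.
Then y = a^k for some k with 1 ≤ k ≤ p.
Pump with i = 2: xy^2z = a^{2^p+k}. Since 1 ≤ k ≤ p < 2^p, we have 2^p < 2^p+k < 2^{p+1}, so 2^p+k is not a power of 2. So xy^2z ∉ L.
Contradiction. Therefore L is not regular.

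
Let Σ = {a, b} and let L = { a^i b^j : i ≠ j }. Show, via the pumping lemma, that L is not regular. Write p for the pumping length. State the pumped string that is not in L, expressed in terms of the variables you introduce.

Suppose for contradiction that L is regular, and let p be the pumping length.
Choose w = a^p b^{p+p!}. Since p ≠ p+p!, w ∈ L; and |w| ≥ p.
By the pumping lemma, w = xyz with |xy| ≤ p and y is nonempty.
The first p characters of w are a's, so xy (and hence y) consists only of a's. Write y = a^k, 1 ≤ k ≤ p.
Since 1 ≤ k ≤ p, k divides p!; set t = 1 + p!/k. Then xy^t z has p + (p!/k)·k = p + p! copies of a. Now the a-count equals the b-count, so i ≠ j fails. So xy^t z = a^{p+p!} b^{p+p!} ∉ L.
This contradicts the pumping lemma, so L is not regular.

a^{p+p!} b^{p+p!}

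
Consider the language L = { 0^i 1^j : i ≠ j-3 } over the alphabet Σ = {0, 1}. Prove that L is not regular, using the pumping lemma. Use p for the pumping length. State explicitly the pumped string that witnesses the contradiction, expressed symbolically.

Suppose for contradiction that L is regular, and let p be the pumping length.
Choose w = 0^p 1^{p+p!+3}. Since p ≠ (p+p!+3)-3 = p+p!, w ∈ L; and |w| ≥ p.
Write w = xyz as guaranteed by the lemma, with |xy| ≤ p and |y| ≥ 1.
Because |xy| ≤ p and w begins with p copies of 0, we have y = 0^k with 1 ≤ k ≤ p.
Since 1 ≤ k ≤ p, k divides p!; set t = 1 + p!/k. Then xy^t z has p + (p!/k)·k = p + p! copies of 0. Now the 0-count is p+p! and (1-count)-3 = (p+p!+3)-3 = p+p!, so i ≠ j-3 fails. So xy^t z = 0^{p+p!} 1^{p+p!+3} ∉ L.
Contradiction. Therefore L is not regular.

0^{p+p!} 1^{p+p!+3}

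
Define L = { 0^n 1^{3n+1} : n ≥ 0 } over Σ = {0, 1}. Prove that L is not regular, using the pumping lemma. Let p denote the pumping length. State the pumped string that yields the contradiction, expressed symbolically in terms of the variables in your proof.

0^{p+k} 1^{3p+1}

Assume L is regular. Let p be the pumping length given by the pumping lemma.
Take w = 0^p 1^{3p+1}. Then w ∈ L and |w| = 4p+1 ≥ p.
By the pumping lemma, w = xyz with |xy| ≤ p and y is nonempty.
Because |xy| ≤ p and w begins with p copies of 0, we have y = 0^k with 1 ≤ k ≤ p.
Pump with i = 2: xy^2z = 0^{p+k} 1^{3p+1}. For this to lie in L we would need 3p+1 = 3(p+k)+1, which forces k = 0. But k ≥ 1, so xy^2z ∉ L.
This contradicts the pumping lemma, so L is not regular.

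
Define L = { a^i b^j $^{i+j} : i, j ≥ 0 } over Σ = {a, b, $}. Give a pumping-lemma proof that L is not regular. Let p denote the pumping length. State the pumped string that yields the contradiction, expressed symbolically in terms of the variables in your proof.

a^{p+k} b^p $^{2p}

Assume L is regular; let p be its pumping constant.
Take w = a^p b^p $^{2p} ∈ L (with i=j=p, i+j=2p), |w| = 4p ≥ p.
Write w = xyz as guaranteed by the lemma, with |xy| ≤ p and |y| > 0.
Because |xy| ≤ p and w begins with p copies of a, we have y = a^k with 1 ≤ k ≤ p.
Consider xy^2z = a^{p+k} b^p $^{2p}. Now the a- and b-counts sum to 2p+k, but the $-count is 2p ≠ 2p+k. So xy^2z ∉ L.
Contradiction. Therefore L is not regular.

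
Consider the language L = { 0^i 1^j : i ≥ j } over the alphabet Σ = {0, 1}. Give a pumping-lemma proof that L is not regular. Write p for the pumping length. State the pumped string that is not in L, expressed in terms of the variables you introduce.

0^{p-k} 1^p

Suppose for contradiction that L is regular, and let p be the pumping length.
Choose w = 0^p 1^p ∈ L, with |w| = 2p ≥ p.
By the pumping lemma, w = xyz with |xy| ≤ p and |y| ≥ 1.
Since the first p symbols of w are all 0's and |xy| ≤ p, y lies entirely in the leading 0-block: y = 0^k for some k with 1 ≤ k ≤ p.
Consider xy^0z = xz = 0^{p-k} 1^p. Since k ≥ 1, the 0-count p-k is less than p, so i ≥ j fails; thus xz ∉ L.
This is a contradiction; hence L is not regular.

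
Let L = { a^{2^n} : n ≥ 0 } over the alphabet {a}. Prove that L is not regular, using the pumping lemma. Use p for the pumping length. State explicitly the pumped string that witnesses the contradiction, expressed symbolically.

Toward a contradiction, assume L is regular with pumping length p.
Take w = a^{2^p} ∈ L with |w| = 2^p ≥ p.
Write w = xyz as guaranteed by the lemma, with |xy| ≤ p and |y| ≥ 1.
Then y = a^k for some k with 1 ≤ k ≤ p.
Pump with i = 2: xy^2z = a^{2^p+k}. Since 1 ≤ k ≤ p < 2^p, we have 2^p < 2^p+k < 2^{p+1}, so 2^p+k is not a power of 2. So xy^2z ∉ L.
This is a contradiction; hence L is not regular.

a^{2^p+k}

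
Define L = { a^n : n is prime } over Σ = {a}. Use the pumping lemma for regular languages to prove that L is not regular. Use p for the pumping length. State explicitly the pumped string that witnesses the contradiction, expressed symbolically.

Suppose for contradiction that L is regular, and let p be the pumping length.
Let q be a prime with q ≥ p+2 (infinitely many primes exist), and take w = a^q ∈ L with |w| = q ≥ p.
The pumping lemma gives a decomposition w = xyz where |xy| ≤ p and y is nonempty.
Then y = a^k for some k with 1 ≤ k ≤ p.
Since 1 ≤ k ≤ p, |xz| = q-k. Pump with i = q+1: |xy^{q+1}z| = (q-k)+(q+1)k = q+qk = q(1+k), which is composite (both factors ≥ 2). So xy^{q+1}z = a^{q(1+k)} ∉ L.
Contradiction. Therefore L is not regular.

a^{q(1+k)}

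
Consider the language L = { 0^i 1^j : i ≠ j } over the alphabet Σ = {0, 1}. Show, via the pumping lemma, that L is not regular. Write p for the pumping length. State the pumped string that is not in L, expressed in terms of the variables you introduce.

Suppose for contradiction that L is regular, and let p be the pumping length.
Choose w = 0^p 1^{p+p!}. Since p ≠ p+p!, w ∈ L; and |w| ≥ p.
By the pumping lemma, w = xyz with |xy| ≤ p and y is nonempty.
Since the first p symbols of w are all 0's and |xy| ≤ p, y lies entirely in the leading 0-block: y = 0^k for some k with 1 ≤ k ≤ p.
Since 1 ≤ k ≤ p, k divides p!; set t = 1 + p!/k. Then xy^t z has p + (p!/k)·k = p + p! copies of 0. Now the 0-count equals the 1-count, so i ≠ j fails. So xy^t z = 0^{p+p!} 1^{p+p!} ∉ L.
This contradicts the pumping lemma, so L is not regular.

0^{p+p!} 1^{p+p!}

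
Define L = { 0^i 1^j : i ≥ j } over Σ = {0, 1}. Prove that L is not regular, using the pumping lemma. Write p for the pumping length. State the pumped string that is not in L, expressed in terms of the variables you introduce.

Toward a contradiction, assume L is regular with pumping length p.
Choose w = 0^p 1^p ∈ L, with |w| = 2p ≥ p.
The pumping lemma gives a decomposition w = xyz where |xy| ≤ p and y is nonempty.
The first p characters of w are 0's, so xy (and hence y) consists only of 0's. Write y = 0^k, 1 ≤ k ≤ p.
Consider xy^0z = xz = 0^{p-k} 1^p. Since k ≥ 1, the 0-count p-k is less than p, so i ≥ j fails; thus xz ∉ L.
This is a contradiction; hence L is not regular.

0^{p-k} 1^p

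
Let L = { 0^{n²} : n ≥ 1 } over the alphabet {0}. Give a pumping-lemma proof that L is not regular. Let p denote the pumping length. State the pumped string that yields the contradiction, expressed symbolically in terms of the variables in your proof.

Assume L is regular. Let p be the pumping length given by the pumping lemma.
Take w = 0^{p²} ∈ L with |w| = p² ≥ p.
The pumping lemma gives a decomposition w = xyz where |xy| ≤ p and |y| ≥ 1.
Then y = 0^k for some k with 1 ≤ k ≤ p.
Pump with i = 2: xy^2z = 0^{p²+k}. Since 1 ≤ k ≤ p, p² < p²+k ≤ p²+p < (p+1)², so p²+k lies strictly between consecutive squares and is not a perfect square. So xy^2z ∉ L.
This contradicts the pumping lemma, so L is not regular.

0^{p²+k}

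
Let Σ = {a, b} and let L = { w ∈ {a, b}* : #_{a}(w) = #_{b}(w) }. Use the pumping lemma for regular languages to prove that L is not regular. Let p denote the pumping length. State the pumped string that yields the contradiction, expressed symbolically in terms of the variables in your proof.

a^{p+k} b^p

Assume L is regular. Let p be the pumping length given by the pumping lemma.
Choose w = a^p b^p ∈ L with |w| = 2p ≥ p.
By the pumping lemma, w = xyz with |xy| ≤ p and y is nonempty.
The first p characters of w are a's, so xy (and hence y) consists only of a's. Write y = a^k, 1 ≤ k ≤ p.
Pump with i = 2: xy^2z = a^{p+k} b^p has p+k occurrences of a but only p of b. Since k ≥ 1 the counts differ, so xy^2z ∉ L.
This is a contradiction; hence L is not regular.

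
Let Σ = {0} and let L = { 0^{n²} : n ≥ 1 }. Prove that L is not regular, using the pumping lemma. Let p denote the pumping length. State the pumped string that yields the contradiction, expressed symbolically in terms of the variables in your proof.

0^{p²+k}

Suppose for contradiction that L is regular, and let p be the pumping length.
Take w = 0^{p²} ∈ L with |w| = p² ≥ p.
The pumping lemma gives a decomposition w = xyz where |xy| ≤ p and |y| ≥ 1.
Then y = 0^k for some k with 1 ≤ k ≤ p.
Pump with i = 2: xy^2z = 0^{p²+k}. Since 1 ≤ k ≤ p, p² < p²+k ≤ p²+p < (p+1)², so p²+k lies strictly between consecutive squares and is not a perfect square. So xy^2z ∉ L.
This is a contradiction; hence L is not regular.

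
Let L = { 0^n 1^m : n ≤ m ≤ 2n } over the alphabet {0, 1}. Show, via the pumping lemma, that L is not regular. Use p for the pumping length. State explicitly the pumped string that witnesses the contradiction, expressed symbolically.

0^{p+k} 1^p

Suppose for contradiction that L is regular, and let p be the pumping length.
Take w = 0^p 1^p ∈ L (since p ≤ p ≤ 2p), with |w| = 2p ≥ p.
Write w = xyz as guaranteed by the lemma, with |xy| ≤ p and |y| > 0.
Because |xy| ≤ p and w begins with p copies of 0, we have y = 0^k with 1 ≤ k ≤ p.
Pump with i = 2: xy^2z = 0^{p+k} 1^p. Now n = p+k > p = m, so the condition n ≤ m fails. Thus xy^2z ∉ L.
This is a contradiction; hence L is not regular.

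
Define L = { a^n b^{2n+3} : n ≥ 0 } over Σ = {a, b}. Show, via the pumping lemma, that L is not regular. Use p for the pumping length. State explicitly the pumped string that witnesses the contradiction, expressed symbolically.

Assume L is regular. Let p be the pumping length given by the pumping lemma.
Let w = a^p b^{2p+3} ∈ L; note |w| = 3p+3 ≥ p.
By the pumping lemma, w = xyz with |xy| ≤ p and |y| ≥ 1.
Since the first p symbols of w are all a's and |xy| ≤ p, y lies entirely in the leading a-block: y = a^k for some k with 1 ≤ k ≤ p.
Pump with i = 2: xy^2z = a^{p+k} b^{2p+3}. For this to lie in L we would need 2p+3 = 2(p+k)+3, which forces k = 0. But k ≥ 1, so xy^2z ∉ L.
Contradiction. Therefore L is not regular.

a^{p+k} b^{2p+3}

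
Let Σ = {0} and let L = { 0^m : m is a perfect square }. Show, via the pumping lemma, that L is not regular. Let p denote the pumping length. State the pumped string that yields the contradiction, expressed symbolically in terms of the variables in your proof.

0^{p²+k}

Suppose for contradiction that L is regular, and let p be the pumping length.
Take w = 0^{p²} ∈ L with |w| = p² ≥ p.
By the pumping lemma, w = xyz with |xy| ≤ p and y is nonempty.
Then y = 0^k for some k with 1 ≤ k ≤ p.
Pump with i = 2: xy^2z = 0^{p²+k}. Since 1 ≤ k ≤ p, p² < p²+k ≤ p²+p < (p+1)², so p²+k lies strictly between consecutive squares and is not a perfect square. So xy^2z ∉ L.
This is a contradiction; hence L is not regular.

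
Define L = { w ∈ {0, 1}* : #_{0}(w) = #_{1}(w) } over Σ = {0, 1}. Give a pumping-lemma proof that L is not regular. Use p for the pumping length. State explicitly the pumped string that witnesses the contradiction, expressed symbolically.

0^{p+k} 1^p

Toward a contradiction, assume L is regular with pumping length p.
Choose w = 0^p 1^p ∈ L with |w| = 2p ≥ p.
The pumping lemma gives a decomposition w = xyz where |xy| ≤ p and |y| ≥ 1.
Because |xy| ≤ p and w begins with p copies of 0, we have y = 0^k with 1 ≤ k ≤ p.
Pump with i = 2: xy^2z = 0^{p+k} 1^p has p+k occurrences of 0 but only p of 1. Since k ≥ 1 the counts differ, so xy^2z ∉ L.
Contradiction. Therefore L is not regular.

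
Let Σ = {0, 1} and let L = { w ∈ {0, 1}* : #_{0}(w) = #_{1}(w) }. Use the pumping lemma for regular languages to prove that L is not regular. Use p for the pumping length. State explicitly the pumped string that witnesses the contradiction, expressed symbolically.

0^{p+k} 1^p

Assume L is regular. Let p be the pumping length given by the pumping lemma.
Choose w = 0^p 1^p ∈ L with |w| = 2p ≥ p.
By the pumping lemma, w = xyz with |xy| ≤ p and y is nonempty.
The first p characters of w are 0's, so xy (and hence y) consists only of 0's. Write y = 0^k, 1 ≤ k ≤ p.
Pump with i = 2: xy^2z = 0^{p+k} 1^p has p+k occurrences of 0 but only p of 1. Since k ≥ 1 the counts differ, so xy^2z ∉ L.
Contradiction. Therefore L is not regular.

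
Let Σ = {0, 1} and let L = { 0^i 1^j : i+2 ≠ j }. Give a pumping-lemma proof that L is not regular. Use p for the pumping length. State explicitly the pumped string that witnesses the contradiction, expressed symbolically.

Suppose for contradiction that L is regular, and let p be the pumping length.
Choose w = 0^p 1^{p+p!+2}. Since p ≠ (p+p!+2)-2 = p+p!, w ∈ L; and |w| ≥ p.
The pumping lemma gives a decomposition w = xyz where |xy| ≤ p and |y| > 0.
Since the first p symbols of w are all 0's and |xy| ≤ p, y lies entirely in the leading 0-block: y = 0^k for some k with 1 ≤ k ≤ p.
Since 1 ≤ k ≤ p, k divides p!; set t = 1 + p!/k. Then xy^t z has p + (p!/k)·k = p + p! copies of 0. Now the 0-count is p+p! and (1-count)-2 = (p+p!+2)-2 = p+p!, so i+2 ≠ j fails. So xy^t z = 0^{p+p!} 1^{p+p!+2} ∉ L.
This contradicts the pumping lemma, so L is not regular.

0^{p+p!} 1^{p+p!+2}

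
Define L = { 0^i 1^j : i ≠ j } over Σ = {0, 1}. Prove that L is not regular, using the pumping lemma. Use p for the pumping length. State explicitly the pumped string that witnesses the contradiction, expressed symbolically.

0^{p+p!} 1^{p+p!}

Toward a contradiction, assume L is regular with pumping length p.
Choose w = 0^p 1^{p+p!}. Since p ≠ p+p!, w ∈ L; and |w| ≥ p.
The pumping lemma gives a decomposition w = xyz where |xy| ≤ p and |y| ≥ 1.
Because |xy| ≤ p and w begins with p copies of 0, we have y = 0^k with 1 ≤ k ≤ p.
Since 1 ≤ k ≤ p, k divides p!; set t = 1 + p!/k. Then xy^t z has p + (p!/k)·k = p + p! copies of 0. Now the 0-count equals the 1-count, so i ≠ j fails. So xy^t z = 0^{p+p!} 1^{p+p!} ∉ L.
This contradicts the pumping lemma, so L is not regular.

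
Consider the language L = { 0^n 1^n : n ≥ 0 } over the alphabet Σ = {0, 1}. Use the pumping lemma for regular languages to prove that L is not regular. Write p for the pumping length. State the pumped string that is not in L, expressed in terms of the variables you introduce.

Toward a contradiction, assume L is regular with pumping length p.
Take w = 0^p 1^p. Then w ∈ L and |w| = 2p ≥ p.
Write w = xyz as guaranteed by the lemma, with |xy| ≤ p and |y| > 0.
Since the first p symbols of w are all 0's and |xy| ≤ p, y lies entirely in the leading 0-block: y = 0^k for some k with 1 ≤ k ≤ p.
Pump with i = 2: xy^2z = 0^{p+k} 1^p. For this to lie in L we would need p = p+k, which forces k = 0. But k ≥ 1, so xy^2z ∉ L.
This contradicts the pumping lemma, so L is not regular.

0^{p+k} 1^p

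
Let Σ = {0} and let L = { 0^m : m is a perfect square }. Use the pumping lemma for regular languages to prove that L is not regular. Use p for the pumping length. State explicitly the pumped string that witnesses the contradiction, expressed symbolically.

Assume L is regular. Let p be the pumping length given by the pumping lemma.
Take w = 0^{p²} ∈ L with |w| = p² ≥ p.
Write w = xyz as guaranteed by the lemma, with |xy| ≤ p and y is nonempty.
Then y = 0^k for some k with 1 ≤ k ≤ p.
Pump with i = 2: xy^2z = 0^{p²+k}. Since 1 ≤ k ≤ p, p² < p²+k ≤ p²+p < (p+1)², so p²+k lies strictly between consecutive squares and is not a perfect square. So xy^2z ∉ L.
This contradicts the pumping lemma, so L is not regular.

0^{p²+k}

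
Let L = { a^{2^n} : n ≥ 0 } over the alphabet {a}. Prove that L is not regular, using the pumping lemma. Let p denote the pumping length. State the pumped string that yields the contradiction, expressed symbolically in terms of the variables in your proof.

a^{2^p+k}

Assume L is regular; let p be its pumping constant.
Take w = a^{2^p} ∈ L with |w| = 2^p ≥ p.
The pumping lemma gives a decomposition w = xyz where |xy| ≤ p and |y| > 0.
Then y = a^k for some k with 1 ≤ k ≤ p.
Pump with i = 2: xy^2z = a^{2^p+k}. Since 1 ≤ k ≤ p < 2^p, we have 2^p < 2^p+k < 2^{p+1}, so 2^p+k is not a power of 2. So xy^2z ∉ L.
This is a contradiction; hence L is not regular.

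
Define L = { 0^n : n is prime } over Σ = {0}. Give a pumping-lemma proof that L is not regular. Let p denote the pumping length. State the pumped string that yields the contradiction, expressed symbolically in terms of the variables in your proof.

0^{q(1+k)}

Assume L is regular. Let p be the pumping length given by the pumping lemma.
Let q be a prime with q ≥ p+2 (infinitely many primes exist), and take w = 0^q ∈ L with |w| = q ≥ p.
Write w = xyz as guaranteed by the lemma, with |xy| ≤ p and y is nonempty.
Then y = 0^k for some k with 1 ≤ k ≤ p.
Since 1 ≤ k ≤ p, |xz| = q-k. Pump with i = q+1: |xy^{q+1}z| = (q-k)+(q+1)k = q+qk = q(1+k), which is composite (both factors ≥ 2). So xy^{q+1}z = 0^{q(1+k)} ∉ L.
This is a contradiction; hence L is not regular.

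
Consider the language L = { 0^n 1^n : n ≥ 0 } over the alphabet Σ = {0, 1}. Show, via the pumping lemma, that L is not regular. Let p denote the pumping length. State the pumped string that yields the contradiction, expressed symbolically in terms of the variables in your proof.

Toward a contradiction, assume L is regular with pumping length p.
Choose w = 0^p 1^p, which is in L with |w| = 2p ≥ p.
By the pumping lemma, w = xyz with |xy| ≤ p and y is nonempty.
Because |xy| ≤ p and w begins with p copies of 0, we have y = 0^k with 1 ≤ k ≤ p.
Pump with i = 2: xy^2z = 0^{p+k} 1^p. For this to lie in L we would need p = p+k, which forces k = 0. But k ≥ 1, so xy^2z ∉ L.
This is a contradiction; hence L is not regular.

0^{p+k} 1^p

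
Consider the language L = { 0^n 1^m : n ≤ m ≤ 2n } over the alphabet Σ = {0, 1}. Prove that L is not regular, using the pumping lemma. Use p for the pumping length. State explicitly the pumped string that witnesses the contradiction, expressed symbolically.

0^{p+k} 1^p

Assume L is regular; let p be its pumping constant.
Take w = 0^p 1^p ∈ L (since p ≤ p ≤ 2p), with |w| = 2p ≥ p.
The pumping lemma gives a decomposition w = xyz where |xy| ≤ p and |y| > 0.
The first p characters of w are 0's, so xy (and hence y) consists only of 0's. Write y = 0^k, 1 ≤ k ≤ p.
Pump with i = 2: xy^2z = 0^{p+k} 1^p. Now n = p+k > p = m, so the condition n ≤ m fails. Thus xy^2z ∉ L.
Contradiction. Therefore L is not regular.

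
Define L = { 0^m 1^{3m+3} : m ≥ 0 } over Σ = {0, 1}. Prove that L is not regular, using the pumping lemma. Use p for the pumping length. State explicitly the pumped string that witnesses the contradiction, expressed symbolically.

Assume L is regular; let p be its pumping constant.
Let w = 0^p 1^{3p+3} ∈ L; note |w| = 4p+3 ≥ p.
Write w = xyz as guaranteed by the lemma, with |xy| ≤ p and y is nonempty.
Since the first p symbols of w are all 0's and |xy| ≤ p, y lies entirely in the leading 0-block: y = 0^k for some k with 1 ≤ k ≤ p.
Pump with i = 2: xy^2z = 0^{p+k} 1^{3p+3}. For this to lie in L we would need 3p+3 = 3(p+k)+3, which forces k = 0. But k ≥ 1, so xy^2z ∉ L.
This contradicts the pumping lemma, so L is not regular.

0^{p+k} 1^{3p+3}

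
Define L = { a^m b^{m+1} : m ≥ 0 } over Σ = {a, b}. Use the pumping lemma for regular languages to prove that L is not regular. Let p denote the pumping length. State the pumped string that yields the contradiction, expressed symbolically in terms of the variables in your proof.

Suppose for contradiction that L is regular, and let p be the pumping length.
Let w = a^p b^{p+1} ∈ L; note |w| = 2p+1 ≥ p.
Write w = xyz as guaranteed by the lemma, with |xy| ≤ p and |y| > 0.
The first p characters of w are a's, so xy (and hence y) consists only of a's. Write y = a^k, 1 ≤ k ≤ p.
Pump with i = 2: xy^2z = a^{p+k} b^{p+1}. For this to lie in L we would need p+1 = (p+k)+1, which forces k = 0. But k ≥ 1, so xy^2z ∉ L.
Contradiction. Therefore L is not regular.

a^{p+k} b^{p+1}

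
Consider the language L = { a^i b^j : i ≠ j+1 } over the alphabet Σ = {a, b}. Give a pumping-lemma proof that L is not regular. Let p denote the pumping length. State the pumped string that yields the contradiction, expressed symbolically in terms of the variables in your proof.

Assume L is regular. Let p be the pumping length given by the pumping lemma.
Choose w = a^p b^{p+p!-1}. Since p ≠ (p+p!-1)+1 = p+p!, w ∈ L; and |w| ≥ p.
The pumping lemma gives a decomposition w = xyz where |xy| ≤ p and |y| > 0.
Since the first p symbols of w are all a's and |xy| ≤ p, y lies entirely in the leading a-block: y = a^k for some k with 1 ≤ k ≤ p.
Since 1 ≤ k ≤ p, k divides p!; set t = 1 + p!/k. Then xy^t z has p + (p!/k)·k = p + p! copies of a. Now the a-count is p+p! and (b-count)+1 = (p+p!-1)+1 = p+p!, so i ≠ j+1 fails. So xy^t z = a^{p+p!} b^{p+p!-1} ∉ L.
This is a contradiction; hence L is not regular.

a^{p+p!} b^{p+p!-1}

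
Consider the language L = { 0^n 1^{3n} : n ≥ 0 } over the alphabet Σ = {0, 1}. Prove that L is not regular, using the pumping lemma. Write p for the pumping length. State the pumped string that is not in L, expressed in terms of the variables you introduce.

0^{p+k} 1^{3p}

Suppose for contradiction that L is regular, and let p be the pumping length.
Take w = 0^p 1^{3p}. Then w ∈ L and |w| = 4p ≥ p.
By the pumping lemma, w = xyz with |xy| ≤ p and |y| > 0.
Because |xy| ≤ p and w begins with p copies of 0, we have y = 0^k with 1 ≤ k ≤ p.
Pump with i = 2: xy^2z = 0^{p+k} 1^{3p}. For this to lie in L we would need 3p = 3(p+k), which forces k = 0. But k ≥ 1, so xy^2z ∉ L.
Contradiction. Therefore L is not regular.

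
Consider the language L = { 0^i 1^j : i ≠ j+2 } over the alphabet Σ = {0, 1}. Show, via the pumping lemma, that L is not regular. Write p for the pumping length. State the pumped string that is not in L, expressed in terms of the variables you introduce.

0^{p+p!} 1^{p+p!-2}

Assume L is regular. Let p be the pumping length given by the pumping lemma.
Choose w = 0^p 1^{p+p!-2}. Since p ≠ (p+p!-2)+2 = p+p!, w ∈ L; and |w| ≥ p.
By the pumping lemma, w = xyz with |xy| ≤ p and |y| ≥ 1.
Because |xy| ≤ p and w begins with p copies of 0, we have y = 0^k with 1 ≤ k ≤ p.
Since 1 ≤ k ≤ p, k divides p!; set t = 1 + p!/k. Then xy^t z has p + (p!/k)·k = p + p! copies of 0. Now the 0-count is p+p! and (1-count)+2 = (p+p!-2)+2 = p+p!, so i ≠ j+2 fails. So xy^t z = 0^{p+p!} 1^{p+p!-2} ∉ L.
Contradiction. Therefore L is not regular.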